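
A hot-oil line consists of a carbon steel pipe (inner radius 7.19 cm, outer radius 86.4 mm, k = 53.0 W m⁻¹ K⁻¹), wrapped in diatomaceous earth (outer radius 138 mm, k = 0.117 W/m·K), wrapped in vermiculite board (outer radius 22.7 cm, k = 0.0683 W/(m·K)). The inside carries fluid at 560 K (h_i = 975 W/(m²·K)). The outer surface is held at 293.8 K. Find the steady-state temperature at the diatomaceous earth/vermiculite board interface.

Series thermal resistances, inner to outer:
  R'_conv,in = 1/(2πr h) = 1/(2π·0.0719·975) = 0.002270 m·K/W
  R'_carbon steel = ln(0.0864/0.0719)/(2πk) = 0.1837/(2π·53.0) = 5.517×10^-4 m·K/W
  R'_diatomaceous earth = ln(0.138/0.0864)/(2πk) = 0.4683/(2π·0.117) = 0.6370 m·K/W
  R'_vermiculite board = ln(0.227/0.138)/(2πk) = 0.4977/(2π·0.0683) = 1.160 m·K/W
ΣR = 0.002270 + 5.517×10^-4 + 0.6370 + 1.160 = 1.800 m·K/W
Q' = ΔT/ΣR = (560 K − 293.8 K)/1.800 = 147.9 W/m
From the inner boundary to the diatomaceous earth/vermiculite board interface, ΣR_partial = 0.6398 m·K/W.
T_interface = T_in − Q'·ΣR_partial = 560 K − (147.9)(0.6398) = 465 K

T = 465 K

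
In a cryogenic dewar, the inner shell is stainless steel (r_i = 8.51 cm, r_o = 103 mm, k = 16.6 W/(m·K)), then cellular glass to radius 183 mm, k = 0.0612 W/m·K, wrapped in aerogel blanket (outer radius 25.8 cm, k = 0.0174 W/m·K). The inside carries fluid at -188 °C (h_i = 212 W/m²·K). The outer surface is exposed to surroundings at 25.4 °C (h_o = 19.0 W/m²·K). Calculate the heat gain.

Q = 16.5 W

Resistance network (inner→outer):
  R_conv,in = 1/(4πr²h) = 1/(4π·0.0851²·212) = 0.05183 K/W
  R_stainless steel = (1/0.0851 − 1/0.103)/(4πk) = 2.042/(4π·16.6) = 0.009790 K/W
  R_cellular glass = (1/0.103 − 1/0.183)/(4πk) = 4.244/(4π·0.0612) = 5.519 K/W
  R_aerogel blanket = (1/0.183 − 1/0.258)/(4πk) = 1.589/(4π·0.0174) = 7.265 K/W
  R_conv,out = 1/(4πr²h) = 1/(4π·0.258²·19.0) = 0.06292 K/W
ΣR = 0.05183 + 0.009790 + 5.519 + 7.265 + 0.06292 = 12.91 K/W
Q = ΔT/ΣR = (-188 °C − 25.4 °C)/12.91 = -16.5 W
(Negative Q ⇒ heat flows inward; heat gain = 16.5 W.)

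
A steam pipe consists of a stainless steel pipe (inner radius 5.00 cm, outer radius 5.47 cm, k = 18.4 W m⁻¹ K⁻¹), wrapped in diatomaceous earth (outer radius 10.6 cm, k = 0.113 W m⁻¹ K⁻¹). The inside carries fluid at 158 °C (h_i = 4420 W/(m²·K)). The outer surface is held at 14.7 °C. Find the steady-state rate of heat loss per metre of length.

Q' = 154 W/m

Treat each layer as a resistance in series:
  R'_conv,in = 1/(2πr h) = 1/(2π·0.0500·4420) = 7.202×10^-4 m·K/W
  R'_stainless steel = ln(0.0547/0.0500)/(2πk) = 0.08984/(2π·18.4) = 7.771×10^-4 m·K/W
  R'_diatomaceous earth = ln(0.106/0.0547)/(2πk) = 0.6616/(2π·0.113) = 0.9318 m·K/W
ΣR = 7.202×10^-4 + 7.771×10^-4 + 0.9318 = 0.9333 m·K/W
Q' = ΔT/ΣR = (158 °C − 14.7 °C)/0.9333 = 154 W/m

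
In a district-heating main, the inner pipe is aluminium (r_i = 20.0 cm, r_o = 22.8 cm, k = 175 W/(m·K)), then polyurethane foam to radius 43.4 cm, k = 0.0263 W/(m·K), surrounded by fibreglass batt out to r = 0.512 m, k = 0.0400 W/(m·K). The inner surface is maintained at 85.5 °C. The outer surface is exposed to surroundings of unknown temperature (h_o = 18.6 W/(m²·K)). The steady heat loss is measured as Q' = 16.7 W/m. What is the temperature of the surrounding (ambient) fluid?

T_out = 9.18 °C

Sum the resistances:
  R'_aluminium = ln(0.228/0.200)/(2πk) = 0.1310/(2π·175) = 1.192×10^-4 m·K/W
  R'_polyurethane foam = ln(0.434/0.228)/(2πk) = 0.6437/(2π·0.0263) = 3.895 m·K/W
  R'_fibreglass batt = ln(0.512/0.434)/(2πk) = 0.1653/(2π·0.0400) = 0.6576 m·K/W
  R'_conv,out = 1/(2πr h) = 1/(2π·0.512·18.6) = 0.01671 m·K/W
ΣR = 4.570 m·K/W
ΔT = Q'·ΣR = 16.7 × 4.570 = 76.32 K
Heat flows outward, so T_out = T_in − ΔT = 85.5 − 76.32 = 9.18 °C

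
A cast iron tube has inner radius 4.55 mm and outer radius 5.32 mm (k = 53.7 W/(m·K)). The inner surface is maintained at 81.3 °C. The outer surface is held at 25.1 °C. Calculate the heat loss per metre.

Q' = 121 kW/m

Q' = 2πk·ΔT/ln(r₂/r₁) = 2π × 53.7 × 56.2 / ln(0.00532/0.00455) = 1.21×10^5 W/m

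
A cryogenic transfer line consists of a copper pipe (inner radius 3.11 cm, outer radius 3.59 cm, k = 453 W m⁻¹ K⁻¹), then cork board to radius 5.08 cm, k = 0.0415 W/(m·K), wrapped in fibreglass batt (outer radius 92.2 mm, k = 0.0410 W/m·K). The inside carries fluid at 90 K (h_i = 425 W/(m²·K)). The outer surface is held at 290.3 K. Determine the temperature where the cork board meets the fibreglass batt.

T = 164 K

Series thermal resistances, inner to outer:
  R'_conv,in = 1/(2πr h) = 1/(2π·0.0311·425) = 0.01204 m·K/W
  R'_copper = ln(0.0359/0.0311)/(2πk) = 0.1435/(2π·453) = 5.043×10^-5 m·K/W
  R'_cork board = ln(0.0508/0.0359)/(2πk) = 0.3472/(2π·0.0415) = 1.331 m·K/W
  R'_fibreglass batt = ln(0.0922/0.0508)/(2πk) = 0.5961/(2π·0.0410) = 2.314 m·K/W
ΣR = 0.01204 + 5.043×10^-5 + 1.331 + 2.314 = 3.657 m·K/W
Q' = ΔT/ΣR = (90 K − 290.3 K)/3.657 = -54.77 W/m
From the inner boundary to the cork board/fibreglass batt interface, ΣR_partial = 1.343 m·K/W.
T_interface = T_in − Q'·ΣR_partial = 90 K − (-54.77)(1.343) = 164 K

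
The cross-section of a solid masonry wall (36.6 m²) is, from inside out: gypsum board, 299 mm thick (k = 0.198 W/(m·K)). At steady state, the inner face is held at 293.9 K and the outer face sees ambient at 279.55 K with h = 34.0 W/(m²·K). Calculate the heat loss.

Resistance network (inner→outer):
  R_gypsum board = L/(kA) = 0.299/(0.198·36.6) = 0.04126 K/W
  R_conv,out = 1/(hA) = 1/(34.0·36.6) = 8.036×10^-4 K/W
ΣR = 0.04126 + 8.036×10^-4 = 0.04206 K/W
Q = ΔT/ΣR = (293.9 K − 279.55 K)/0.04206 = 341 W

Q = 341 W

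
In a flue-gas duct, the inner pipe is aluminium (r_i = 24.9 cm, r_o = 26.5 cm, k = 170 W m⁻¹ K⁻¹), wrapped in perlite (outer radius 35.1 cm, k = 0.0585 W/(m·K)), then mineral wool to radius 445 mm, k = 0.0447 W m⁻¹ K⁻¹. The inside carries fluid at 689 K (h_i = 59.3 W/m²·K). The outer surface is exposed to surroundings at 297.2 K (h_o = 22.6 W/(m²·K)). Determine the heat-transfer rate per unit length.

Q' = 239 W/m

Series thermal resistances, inner to outer:
  R'_conv,in = 1/(2πr h) = 1/(2π·0.249·59.3) = 0.01078 m·K/W
  R'_aluminium = ln(0.265/0.249)/(2πk) = 0.06228/(2π·170) = 5.830×10^-5 m·K/W
  R'_perlite = ln(0.351/0.265)/(2πk) = 0.2811/(2π·0.0585) = 0.7646 m·K/W
  R'_mineral wool = ln(0.445/0.351)/(2πk) = 0.2373/(2π·0.0447) = 0.8449 m·K/W
  R'_conv,out = 1/(2πr h) = 1/(2π·0.445·22.6) = 0.01583 m·K/W
ΣR = 0.01078 + 5.830×10^-5 + 0.7646 + 0.8449 + 0.01583 = 1.636 m·K/W
Q' = ΔT/ΣR = (689 K − 297.2 K)/1.636 = 239 W/m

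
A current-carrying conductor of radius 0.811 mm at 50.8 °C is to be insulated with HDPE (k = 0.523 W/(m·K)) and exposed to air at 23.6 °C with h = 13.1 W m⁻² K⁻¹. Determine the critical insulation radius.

For a cylinder, r_cr = k_ins/h = 0.523/13.1 = 0.0399 m = 3.99 cm

r_cr = 3.99 cm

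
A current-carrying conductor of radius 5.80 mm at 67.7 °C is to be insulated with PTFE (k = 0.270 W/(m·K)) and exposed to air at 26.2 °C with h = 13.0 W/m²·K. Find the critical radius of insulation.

r_cr = 2.08 cm

For a cylinder, r_cr = k_ins/h = 0.270/13.0 = 0.0208 m = 2.08 cm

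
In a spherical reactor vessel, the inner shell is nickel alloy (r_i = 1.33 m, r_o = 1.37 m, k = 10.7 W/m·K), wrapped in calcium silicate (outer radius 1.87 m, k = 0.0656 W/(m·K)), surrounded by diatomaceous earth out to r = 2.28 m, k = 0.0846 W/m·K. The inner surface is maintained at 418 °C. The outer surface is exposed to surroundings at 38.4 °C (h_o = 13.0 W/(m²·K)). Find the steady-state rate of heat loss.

Q = 1160 W

Treat each layer as a resistance in series:
  R_nickel alloy = (1/1.33 − 1/1.37)/(4πk) = 0.02195/(4π·10.7) = 1.633×10^-4 K/W
  R_calcium silicate = (1/1.37 − 1/1.87)/(4πk) = 0.1952/(4π·0.0656) = 0.2368 K/W
  R_diatomaceous earth = (1/1.87 − 1/2.28)/(4πk) = 0.09616/(4π·0.0846) = 0.09045 K/W
  R_conv,out = 1/(4πr²h) = 1/(4π·2.28²·13.0) = 0.001178 K/W
ΣR = 1.633×10^-4 + 0.2368 + 0.09045 + 0.001178 = 0.3286 K/W
Q = ΔT/ΣR = (418 °C − 38.4 °C)/0.3286 = 1160 W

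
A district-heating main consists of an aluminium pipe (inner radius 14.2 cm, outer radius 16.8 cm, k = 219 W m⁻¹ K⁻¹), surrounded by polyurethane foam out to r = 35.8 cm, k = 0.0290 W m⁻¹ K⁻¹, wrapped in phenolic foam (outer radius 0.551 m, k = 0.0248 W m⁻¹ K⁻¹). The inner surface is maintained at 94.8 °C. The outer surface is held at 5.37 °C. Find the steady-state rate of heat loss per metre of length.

Q' = 12.9 W/m

Treat each layer as a resistance in series:
  R'_aluminium = ln(0.168/0.142)/(2πk) = 0.1681/(2π·219) = 1.222×10^-4 m·K/W
  R'_polyurethane foam = ln(0.358/0.168)/(2πk) = 0.7566/(2π·0.0290) = 4.152 m·K/W
  R'_phenolic foam = ln(0.551/0.358)/(2πk) = 0.4312/(2π·0.0248) = 2.767 m·K/W
ΣR = 1.222×10^-4 + 4.152 + 2.767 = 6.919 m·K/W
Q' = ΔT/ΣR = (94.8 °C − 5.37 °C)/6.919 = 12.9 W/m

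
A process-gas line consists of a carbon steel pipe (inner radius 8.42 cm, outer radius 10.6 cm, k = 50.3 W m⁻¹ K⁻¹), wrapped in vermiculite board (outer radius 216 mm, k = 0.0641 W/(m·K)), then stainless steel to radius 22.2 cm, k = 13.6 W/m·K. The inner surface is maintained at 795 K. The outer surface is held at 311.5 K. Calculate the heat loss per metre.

Resistance network (inner→outer):
  R'_carbon steel = ln(0.106/0.0842)/(2πk) = 0.2302/(2π·50.3) = 7.285×10^-4 m·K/W
  R'_vermiculite board = ln(0.216/0.106)/(2πk) = 0.7118/(2π·0.0641) = 1.767 m·K/W
  R'_stainless steel = ln(0.222/0.216)/(2πk) = 0.02740/(2π·13.6) = 3.206×10^-4 m·K/W
ΣR = 7.285×10^-4 + 1.767 + 3.206×10^-4 = 1.768 m·K/W
Q' = ΔT/ΣR = (795 K − 311.5 K)/1.768 = 273 W/m

Q' = 273 W/m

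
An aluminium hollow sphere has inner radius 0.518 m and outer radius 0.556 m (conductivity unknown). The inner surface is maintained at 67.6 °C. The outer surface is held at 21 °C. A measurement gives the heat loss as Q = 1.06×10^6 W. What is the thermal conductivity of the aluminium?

k = 239 W/m·K

ΣR = ΔT/Q = |67.6 − 21|/1.06×10^6 = 4.396×10^-5 K/W
(1/r₁−1/r₂)/(4πk) = 4.396×10^-5 ⇒ k = 0.1319/(4π·4.396×10^-5) = 239 W/m·K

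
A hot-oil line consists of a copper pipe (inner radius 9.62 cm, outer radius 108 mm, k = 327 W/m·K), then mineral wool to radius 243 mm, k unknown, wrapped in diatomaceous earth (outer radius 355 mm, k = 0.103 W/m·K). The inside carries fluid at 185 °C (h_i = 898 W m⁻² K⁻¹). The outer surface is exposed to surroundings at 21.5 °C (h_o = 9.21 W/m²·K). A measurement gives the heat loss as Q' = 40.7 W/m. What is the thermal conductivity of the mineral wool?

k = 0.0382 W/m·K

ΣR = ΔT/Q' = |185 − 21.5|/40.7 = 4.017 m·K/W
Known resistances:
  R'_conv,in = 1/(2πr h) = 1/(2π·0.0962·898) = 0.001842 m·K/W
  R'_copper = ln(0.108/0.0962)/(2πk) = 0.1157/(2π·327) = 5.631×10^-5 m·K/W
  R'_diatomaceous earth = ln(0.355/0.243)/(2πk) = 0.3791/(2π·0.103) = 0.5857 m·K/W
  R'_conv,out = 1/(2πr h) = 1/(2π·0.355·9.21) = 0.04868 m·K/W
R_mineral wool = ΣR − ΣR_known = 4.017 − 0.6363 = 3.381 m·K/W
ln(r₂/r₁)/(2πk) = 3.381 ⇒ k = 0.8109/(2π·3.381) = 0.0382 W/m·K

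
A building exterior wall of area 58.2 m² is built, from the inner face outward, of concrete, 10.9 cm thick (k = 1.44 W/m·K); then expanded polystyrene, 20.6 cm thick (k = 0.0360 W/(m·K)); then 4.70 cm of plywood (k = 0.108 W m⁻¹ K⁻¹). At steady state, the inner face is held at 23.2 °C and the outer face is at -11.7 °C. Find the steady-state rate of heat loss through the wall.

Q = 326 W

Treat each layer as a resistance in series:
  R_concrete = L/(kA) = 0.109/(1.44·58.2) = 0.001301 K/W
  R_expanded polystyrene = L/(kA) = 0.206/(0.0360·58.2) = 0.09832 K/W
  R_plywood = L/(kA) = 0.0470/(0.108·58.2) = 0.007477 K/W
ΣR = 0.001301 + 0.09832 + 0.007477 = 0.1071 K/W
Q = ΔT/ΣR = (23.2 °C − -11.7 °C)/0.1071 = 326 W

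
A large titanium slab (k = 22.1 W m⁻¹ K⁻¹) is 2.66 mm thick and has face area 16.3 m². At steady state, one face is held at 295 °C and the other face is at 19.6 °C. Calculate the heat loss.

Q = 37300 kW

Q = kA·ΔT/L = 22.1 × 16.3 × |295 °C − 19.6 °C| / 0.00266 = 3.73×10^7 W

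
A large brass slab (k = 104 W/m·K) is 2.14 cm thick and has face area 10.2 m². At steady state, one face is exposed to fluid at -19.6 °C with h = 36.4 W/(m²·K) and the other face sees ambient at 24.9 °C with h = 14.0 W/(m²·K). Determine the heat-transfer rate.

Q = 4580 W

Resistance network (inner→outer):
  R_conv,in = 1/(hA) = 1/(36.4·10.2) = 0.002693 K/W
  R_brass = L/(kA) = 0.0214/(104·10.2) = 2.017×10^-5 K/W
  R_conv,out = 1/(hA) = 1/(14.0·10.2) = 0.007003 K/W
ΣR = 0.002693 + 2.017×10^-5 + 0.007003 = 0.009716 K/W
Q = ΔT/ΣR = (-19.6 °C − 24.9 °C)/0.009716 = -4580 W
(Negative Q ⇒ heat flows inward; heat gain = 4580 W.)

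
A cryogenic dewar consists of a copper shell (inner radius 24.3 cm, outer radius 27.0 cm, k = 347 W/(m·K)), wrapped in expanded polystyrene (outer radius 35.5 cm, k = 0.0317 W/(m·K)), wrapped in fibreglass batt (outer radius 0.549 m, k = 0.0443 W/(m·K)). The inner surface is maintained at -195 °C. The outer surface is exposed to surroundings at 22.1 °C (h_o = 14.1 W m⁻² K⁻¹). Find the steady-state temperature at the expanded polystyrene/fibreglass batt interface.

T = -75.2 °C

Treat each layer as a resistance in series:
  R_copper = (1/0.243 − 1/0.270)/(4πk) = 0.4115/(4π·347) = 9.437×10^-5 K/W
  R_expanded polystyrene = (1/0.270 − 1/0.355)/(4πk) = 0.8868/(4π·0.0317) = 2.226 K/W
  R_fibreglass batt = (1/0.355 − 1/0.549)/(4πk) = 0.9954/(4π·0.0443) = 1.788 K/W
  R_conv,out = 1/(4πr²h) = 1/(4π·0.549²·14.1) = 0.01873 K/W
ΣR = 9.437×10^-5 + 2.226 + 1.788 + 0.01873 = 4.033 K/W
Q = ΔT/ΣR = (-195 °C − 22.1 °C)/4.033 = -53.83 W
From the inner boundary to the expanded polystyrene/fibreglass batt interface, ΣR_partial = 2.226 K/W.
T_interface = T_in − Q·ΣR_partial = -195 °C − (-53.83)(2.226) = -75.2 °C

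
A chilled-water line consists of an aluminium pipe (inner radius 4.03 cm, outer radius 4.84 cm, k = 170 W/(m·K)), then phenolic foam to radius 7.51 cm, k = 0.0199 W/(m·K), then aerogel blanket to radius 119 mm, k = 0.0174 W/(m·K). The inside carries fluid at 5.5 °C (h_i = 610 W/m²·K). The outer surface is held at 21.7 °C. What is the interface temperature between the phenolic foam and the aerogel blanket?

T = 12.9 °C

Resistance network (inner→outer):
  R'_conv,in = 1/(2πr h) = 1/(2π·0.0403·610) = 0.006474 m·K/W
  R'_aluminium = ln(0.0484/0.0403)/(2πk) = 0.1831/(2π·170) = 1.715×10^-4 m·K/W
  R'_phenolic foam = ln(0.0751/0.0484)/(2πk) = 0.4393/(2π·0.0199) = 3.514 m·K/W
  R'_aerogel blanket = ln(0.119/0.0751)/(2πk) = 0.4603/(2π·0.0174) = 4.210 m·K/W
ΣR = 0.006474 + 1.715×10^-4 + 3.514 + 4.210 = 7.731 m·K/W
Q' = ΔT/ΣR = (5.5 °C − 21.7 °C)/7.731 = -2.095 W/m
From the inner boundary to the phenolic foam/aerogel blanket interface, ΣR_partial = 3.521 m·K/W.
T_interface = T_in − Q'·ΣR_partial = 5.5 °C − (-2.095)(3.521) = 12.9 °C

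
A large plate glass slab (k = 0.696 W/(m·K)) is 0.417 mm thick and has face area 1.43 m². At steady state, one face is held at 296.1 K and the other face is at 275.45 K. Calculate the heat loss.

Q = kA·ΔT/L = 0.696 × 1.43 × |296.1 K − 275.45 K| / 4.17×10^-4 = 49300 W

Q = 49.3 kW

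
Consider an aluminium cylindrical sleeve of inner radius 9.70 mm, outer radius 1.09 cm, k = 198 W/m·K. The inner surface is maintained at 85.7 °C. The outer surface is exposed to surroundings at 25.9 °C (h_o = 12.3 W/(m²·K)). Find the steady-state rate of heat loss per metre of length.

Treat each layer as a resistance in series:
  R'_aluminium = ln(0.0109/0.00970)/(2πk) = 0.1166/(2π·198) = 9.375×10^-5 m·K/W
  R'_conv,out = 1/(2πr h) = 1/(2π·0.0109·12.3) = 1.187 m·K/W
ΣR = 9.375×10^-5 + 1.187 = 1.187 m·K/W
Q' = ΔT/ΣR = (85.7 °C − 25.9 °C)/1.187 = 50.4 W/m

Q' = 50.4 W/m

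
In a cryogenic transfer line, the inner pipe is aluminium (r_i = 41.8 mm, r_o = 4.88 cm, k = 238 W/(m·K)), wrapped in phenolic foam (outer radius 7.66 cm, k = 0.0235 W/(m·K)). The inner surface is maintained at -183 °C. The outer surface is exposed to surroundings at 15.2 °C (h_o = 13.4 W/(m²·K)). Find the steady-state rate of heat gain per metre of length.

Resistance network (inner→outer):
  R'_aluminium = ln(0.0488/0.0418)/(2πk) = 0.1548/(2π·238) = 1.035×10^-4 m·K/W
  R'_phenolic foam = ln(0.0766/0.0488)/(2πk) = 0.4509/(2π·0.0235) = 3.054 m·K/W
  R'_conv,out = 1/(2πr h) = 1/(2π·0.0766·13.4) = 0.1551 m·K/W
ΣR = 1.035×10^-4 + 3.054 + 0.1551 = 3.209 m·K/W
Q' = ΔT/ΣR = (-183 °C − 15.2 °C)/3.209 = -61.8 W/m
(Negative Q' ⇒ heat flows inward; heat gain = 61.8 W/m.)

Q' = 61.8 W/m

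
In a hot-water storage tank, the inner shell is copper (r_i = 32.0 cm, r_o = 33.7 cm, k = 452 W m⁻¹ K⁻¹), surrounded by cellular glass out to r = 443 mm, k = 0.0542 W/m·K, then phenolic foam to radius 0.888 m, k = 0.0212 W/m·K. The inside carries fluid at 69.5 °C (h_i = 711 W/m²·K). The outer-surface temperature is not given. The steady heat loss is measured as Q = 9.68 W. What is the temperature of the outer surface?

Sum the resistances:
  R_conv,in = 1/(4πr²h) = 1/(4π·0.320²·711) = 0.001093 K/W
  R_copper = (1/0.320 − 1/0.337)/(4πk) = 0.1576/(4π·452) = 2.775×10^-5 K/W
  R_cellular glass = (1/0.337 − 1/0.443)/(4πk) = 0.7100/(4π·0.0542) = 1.042 K/W
  R_phenolic foam = (1/0.443 − 1/0.888)/(4πk) = 1.131/(4π·0.0212) = 4.246 K/W
ΣR = 5.290 K/W
ΔT = Q·ΣR = 9.68 × 5.290 = 51.21 K
Heat flows outward, so T_out = T_in − ΔT = 69.5 − 51.21 = 18.3 °C

T_out = 18.3 °C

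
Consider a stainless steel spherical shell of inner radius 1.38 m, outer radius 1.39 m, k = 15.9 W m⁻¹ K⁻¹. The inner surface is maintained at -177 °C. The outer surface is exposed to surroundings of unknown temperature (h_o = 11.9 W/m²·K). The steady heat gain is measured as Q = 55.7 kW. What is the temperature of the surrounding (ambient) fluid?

Sum the resistances:
  R_stainless steel = (1/1.38 − 1/1.39)/(4πk) = 0.005213/(4π·15.9) = 2.609×10^-5 K/W
  R_conv,out = 1/(4πr²h) = 1/(4π·1.39²·11.9) = 0.003461 K/W
ΣR = 0.003487 K/W
ΔT = Q·ΣR = 55700 × 0.003487 = 194.2 K
Heat flows inward, so T_out = T_in + ΔT = -177 + 194.2 = 17.2 °C

T_out = 17.2 °C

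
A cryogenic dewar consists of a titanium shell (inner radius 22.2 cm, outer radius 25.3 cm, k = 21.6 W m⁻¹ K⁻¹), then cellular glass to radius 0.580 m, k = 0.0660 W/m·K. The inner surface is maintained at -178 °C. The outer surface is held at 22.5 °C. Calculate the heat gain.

Treat each layer as a resistance in series:
  R_titanium = (1/0.222 − 1/0.253)/(4πk) = 0.5519/(4π·21.6) = 0.002033 K/W
  R_cellular glass = (1/0.253 − 1/0.580)/(4πk) = 2.228/(4π·0.0660) = 2.687 K/W
ΣR = 0.002033 + 2.687 = 2.689 K/W
Q = ΔT/ΣR = (-178 °C − 22.5 °C)/2.689 = -74.6 W
(Negative Q ⇒ heat flows inward; heat gain = 74.6 W.)

Q = 74.6 W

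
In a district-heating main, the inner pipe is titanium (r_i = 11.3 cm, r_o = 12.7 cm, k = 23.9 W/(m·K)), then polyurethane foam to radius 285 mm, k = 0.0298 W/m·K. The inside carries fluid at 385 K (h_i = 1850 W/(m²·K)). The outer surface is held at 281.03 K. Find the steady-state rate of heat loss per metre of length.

Q' = 24.1 W/m

Resistance network (inner→outer):
  R'_conv,in = 1/(2πr h) = 1/(2π·0.113·1850) = 7.613×10^-4 m·K/W
  R'_titanium = ln(0.127/0.113)/(2πk) = 0.1168/(2π·23.9) = 7.778×10^-4 m·K/W
  R'_polyurethane foam = ln(0.285/0.127)/(2πk) = 0.8083/(2π·0.0298) = 4.317 m·K/W
ΣR = 7.613×10^-4 + 7.778×10^-4 + 4.317 = 4.319 m·K/W
Q' = ΔT/ΣR = (385 K − 281.03 K)/4.319 = 24.1 W/m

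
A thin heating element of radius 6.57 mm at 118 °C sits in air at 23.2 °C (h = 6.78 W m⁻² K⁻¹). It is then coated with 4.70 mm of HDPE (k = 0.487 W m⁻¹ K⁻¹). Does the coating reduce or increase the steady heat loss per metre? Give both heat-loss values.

increases: 26.5 → 42.0 W/m

Critical radius for a cylinder: r_cr = k/h = 0.0718 m = 7.18 cm.
Outer radius after coating: r₂ = 0.00657 + 0.00470 = 0.01127 m.
Since r₁ < r_cr and r₂ ≤ r_cr, the coating moves toward the maximum at r_cr — heat loss rises.
Bare: R = 1/(2πr₁h) = 3.573 m·K/W; Q = 94.8/3.573 = 26.5 W/m.
Coated: R = R_cond + R_conv = 2.259 m·K/W; Q = 94.8/2.259 = 42.0 W/m.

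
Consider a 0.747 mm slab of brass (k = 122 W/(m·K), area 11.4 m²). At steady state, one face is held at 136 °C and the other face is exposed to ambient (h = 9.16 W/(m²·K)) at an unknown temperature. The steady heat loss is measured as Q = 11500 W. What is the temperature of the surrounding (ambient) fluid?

T_out = 25.9 °C

Series resistances:
  R_brass = L/(kA) = 7.47×10^-4/(122·11.4) = 5.371×10^-7 K/W
  R_conv,out = 1/(hA) = 1/(9.16·11.4) = 0.009576 K/W
ΣR = 0.009577 K/W
ΔT = Q·ΣR = 11500 × 0.009577 = 110.1 K
Heat flows outward, so T_out = T_in − ΔT = 136 − 110.1 = 25.9 °C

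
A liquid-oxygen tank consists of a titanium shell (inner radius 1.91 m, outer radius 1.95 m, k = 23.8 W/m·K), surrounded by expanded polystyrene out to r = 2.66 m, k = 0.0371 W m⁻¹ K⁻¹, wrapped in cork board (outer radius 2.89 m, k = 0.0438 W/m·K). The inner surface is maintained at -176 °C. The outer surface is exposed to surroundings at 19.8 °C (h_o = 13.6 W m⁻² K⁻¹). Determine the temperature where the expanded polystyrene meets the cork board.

Resistance network (inner→outer):
  R_titanium = (1/1.91 − 1/1.95)/(4πk) = 0.01074/(4π·23.8) = 3.591×10^-5 K/W
  R_expanded polystyrene = (1/1.95 − 1/2.66)/(4πk) = 0.1369/(4π·0.0371) = 0.2936 K/W
  R_cork board = (1/2.66 − 1/2.89)/(4πk) = 0.02992/(4π·0.0438) = 0.05436 K/W
  R_conv,out = 1/(4πr²h) = 1/(4π·2.89²·13.6) = 7.006×10^-4 K/W
ΣR = 3.591×10^-5 + 0.2936 + 0.05436 + 7.006×10^-4 = 0.3487 K/W
Q = ΔT/ΣR = (-176 °C − 19.8 °C)/0.3487 = -561.5 W
From the inner boundary to the expanded polystyrene/cork board interface, ΣR_partial = 0.2936 K/W.
T_interface = T_in − Q·ΣR_partial = -176 °C − (-561.5)(0.2936) = -11.1 °C

T = -11.1 °C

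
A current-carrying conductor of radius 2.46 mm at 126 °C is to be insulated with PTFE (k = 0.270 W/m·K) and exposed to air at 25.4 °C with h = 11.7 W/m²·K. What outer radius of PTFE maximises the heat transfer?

r_cr = 2.31 cm

For a cylinder, r_cr = k_ins/h = 0.270/11.7 = 0.0231 m = 2.31 cm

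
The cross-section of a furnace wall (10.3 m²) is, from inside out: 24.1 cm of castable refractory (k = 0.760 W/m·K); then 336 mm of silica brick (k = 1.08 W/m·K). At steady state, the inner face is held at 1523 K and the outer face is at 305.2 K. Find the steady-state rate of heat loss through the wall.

Resistance network (inner→outer):
  R_castable refractory = L/(kA) = 0.241/(0.760·10.3) = 0.03079 K/W
  R_silica brick = L/(kA) = 0.336/(1.08·10.3) = 0.03020 K/W
ΣR = 0.03079 + 0.03020 = 0.06099 K/W
Q = ΔT/ΣR = (1523 K − 305.2 K)/0.06099 = 20000 W

Q = 20000 W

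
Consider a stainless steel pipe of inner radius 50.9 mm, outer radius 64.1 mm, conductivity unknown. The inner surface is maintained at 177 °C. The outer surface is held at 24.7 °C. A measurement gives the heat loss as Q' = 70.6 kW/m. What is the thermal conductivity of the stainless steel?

ΣR = ΔT/Q' = |177 − 24.7|/70600 = 0.002157 m·K/W
ln(r₂/r₁)/(2πk) = 0.002157 ⇒ k = 0.2306/(2π·0.002157) = 17.0 W/m·K

k = 17.0 W/m·K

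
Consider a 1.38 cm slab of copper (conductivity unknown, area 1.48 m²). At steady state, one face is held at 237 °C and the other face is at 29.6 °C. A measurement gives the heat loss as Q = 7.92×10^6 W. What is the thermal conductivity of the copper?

k = 356 W/m·K

ΣR = ΔT/Q = |237 − 29.6|/7.92×10^6 = 2.619×10^-5 K/W
L/(kA) = 2.619×10^-5 ⇒ k = 0.0138/(2.619×10^-5·1.48) = 356 W/m·K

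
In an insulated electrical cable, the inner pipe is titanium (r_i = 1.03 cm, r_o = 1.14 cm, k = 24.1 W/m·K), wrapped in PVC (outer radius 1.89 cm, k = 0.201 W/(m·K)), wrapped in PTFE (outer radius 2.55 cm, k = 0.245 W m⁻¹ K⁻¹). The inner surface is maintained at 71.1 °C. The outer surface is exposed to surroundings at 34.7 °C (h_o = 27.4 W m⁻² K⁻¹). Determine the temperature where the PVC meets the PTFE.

T = 53.4 °C

Resistance network (inner→outer):
  R'_titanium = ln(0.0114/0.0103)/(2πk) = 0.1015/(2π·24.1) = 6.701×10^-4 m·K/W
  R'_PVC = ln(0.0189/0.0114)/(2πk) = 0.5055/(2π·0.201) = 0.4003 m·K/W
  R'_PTFE = ln(0.0255/0.0189)/(2πk) = 0.2995/(2π·0.245) = 0.1946 m·K/W
  R'_conv,out = 1/(2πr h) = 1/(2π·0.0255·27.4) = 0.2278 m·K/W
ΣR = 6.701×10^-4 + 0.4003 + 0.1946 + 0.2278 = 0.8234 m·K/W
Q' = ΔT/ΣR = (71.1 °C − 34.7 °C)/0.8234 = 44.21 W/m
From the inner boundary to the PVC/PTFE interface, ΣR_partial = 0.4010 m·K/W.
T_interface = T_in − Q'·ΣR_partial = 71.1 °C − (44.21)(0.4010) = 53.4 °C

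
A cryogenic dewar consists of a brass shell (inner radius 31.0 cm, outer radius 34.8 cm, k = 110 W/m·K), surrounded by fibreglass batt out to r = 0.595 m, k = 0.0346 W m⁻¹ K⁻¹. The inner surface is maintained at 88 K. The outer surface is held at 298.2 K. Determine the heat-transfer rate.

Q = 76.6 W

Treat each layer as a resistance in series:
  R_brass = (1/0.310 − 1/0.348)/(4πk) = 0.3522/(4π·110) = 2.548×10^-4 K/W
  R_fibreglass batt = (1/0.348 − 1/0.595)/(4πk) = 1.193/(4π·0.0346) = 2.744 K/W
ΣR = 2.548×10^-4 + 2.744 = 2.744 K/W
Q = ΔT/ΣR = (88 K − 298.2 K)/2.744 = -76.6 W
(Negative Q ⇒ heat flows inward; heat gain = 76.6 W.)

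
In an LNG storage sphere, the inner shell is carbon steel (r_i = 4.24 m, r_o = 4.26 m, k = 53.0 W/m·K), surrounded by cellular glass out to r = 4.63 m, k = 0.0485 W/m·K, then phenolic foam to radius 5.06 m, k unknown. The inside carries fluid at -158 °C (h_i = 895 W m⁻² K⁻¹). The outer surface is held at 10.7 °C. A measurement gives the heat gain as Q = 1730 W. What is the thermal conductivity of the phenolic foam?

k = 0.0219 W/m·K

ΣR = ΔT/Q = |-158 − 10.7|/1730 = 0.09751 K/W
Known resistances:
  R_conv,in = 1/(4πr²h) = 1/(4π·4.24²·895) = 4.946×10^-6 K/W
  R_carbon steel = (1/4.24 − 1/4.26)/(4πk) = 0.001107/(4π·53.0) = 1.663×10^-6 K/W
  R_cellular glass = (1/4.26 − 1/4.63)/(4πk) = 0.01876/(4π·0.0485) = 0.03078 K/W
R_phenolic foam = ΣR − ΣR_known = 0.09751 − 0.03079 = 0.06672 K/W
(1/r₁−1/r₂)/(4πk) = 0.06672 ⇒ k = 0.01835/(4π·0.06672) = 0.0219 W/m·K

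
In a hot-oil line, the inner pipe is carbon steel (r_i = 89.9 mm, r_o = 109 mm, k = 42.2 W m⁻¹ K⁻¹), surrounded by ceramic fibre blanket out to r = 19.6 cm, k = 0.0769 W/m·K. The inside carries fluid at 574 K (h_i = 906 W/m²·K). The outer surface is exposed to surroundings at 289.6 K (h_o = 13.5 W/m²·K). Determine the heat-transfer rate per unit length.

Treat each layer as a resistance in series:
  R'_conv,in = 1/(2πr h) = 1/(2π·0.0899·906) = 0.001954 m·K/W
  R'_carbon steel = ln(0.109/0.0899)/(2πk) = 0.1926/(2π·42.2) = 7.266×10^-4 m·K/W
  R'_ceramic fibre blanket = ln(0.196/0.109)/(2πk) = 0.5868/(2π·0.0769) = 1.214 m·K/W
  R'_conv,out = 1/(2πr h) = 1/(2π·0.196·13.5) = 0.06015 m·K/W
ΣR = 0.001954 + 7.266×10^-4 + 1.214 + 0.06015 = 1.277 m·K/W
Q' = ΔT/ΣR = (574 K − 289.6 K)/1.277 = 223 W/m

Q' = 223 W/m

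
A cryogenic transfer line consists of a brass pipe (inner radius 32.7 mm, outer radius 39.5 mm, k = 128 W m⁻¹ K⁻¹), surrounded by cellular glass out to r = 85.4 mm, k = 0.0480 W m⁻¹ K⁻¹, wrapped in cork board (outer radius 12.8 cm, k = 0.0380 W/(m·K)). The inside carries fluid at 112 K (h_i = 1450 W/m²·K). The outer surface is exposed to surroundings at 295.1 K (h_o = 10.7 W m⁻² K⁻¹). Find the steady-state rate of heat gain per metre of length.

Q' = 41.9 W/m

Treat each layer as a resistance in series:
  R'_conv,in = 1/(2πr h) = 1/(2π·0.0327·1450) = 0.003357 m·K/W
  R'_brass = ln(0.0395/0.0327)/(2πk) = 0.1889/(2π·128) = 2.349×10^-4 m·K/W
  R'_cellular glass = ln(0.0854/0.0395)/(2πk) = 0.7710/(2π·0.0480) = 2.557 m·K/W
  R'_cork board = ln(0.128/0.0854)/(2πk) = 0.4047/(2π·0.0380) = 1.695 m·K/W
  R'_conv,out = 1/(2πr h) = 1/(2π·0.128·10.7) = 0.1162 m·K/W
ΣR = 0.003357 + 2.349×10^-4 + 2.557 + 1.695 + 0.1162 = 4.372 m·K/W
Q' = ΔT/ΣR = (112 K − 295.1 K)/4.372 = -41.9 W/m
(Negative Q' ⇒ heat flows inward; heat gain = 41.9 W/m.)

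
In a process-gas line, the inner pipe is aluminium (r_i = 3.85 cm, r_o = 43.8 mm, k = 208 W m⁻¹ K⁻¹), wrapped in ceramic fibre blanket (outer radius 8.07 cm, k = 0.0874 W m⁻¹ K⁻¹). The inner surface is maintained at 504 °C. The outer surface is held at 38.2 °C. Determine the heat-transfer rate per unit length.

Q' = 419 W/m

Treat each layer as a resistance in series:
  R'_aluminium = ln(0.0438/0.0385)/(2πk) = 0.1290/(2π·208) = 9.869×10^-5 m·K/W
  R'_ceramic fibre blanket = ln(0.0807/0.0438)/(2πk) = 0.6111/(2π·0.0874) = 1.113 m·K/W
ΣR = 9.869×10^-5 + 1.113 = 1.113 m·K/W
Q' = ΔT/ΣR = (504 °C − 38.2 °C)/1.113 = 419 W/m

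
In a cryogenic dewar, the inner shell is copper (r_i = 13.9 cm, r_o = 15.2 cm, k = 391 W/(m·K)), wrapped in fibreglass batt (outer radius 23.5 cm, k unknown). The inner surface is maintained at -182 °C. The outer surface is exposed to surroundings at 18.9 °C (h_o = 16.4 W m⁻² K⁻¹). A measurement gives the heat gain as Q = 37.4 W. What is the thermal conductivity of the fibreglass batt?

k = 0.0350 W/m·K

ΣR = ΔT/Q = |-182 − 18.9|/37.4 = 5.372 K/W
Known resistances:
  R_copper = (1/0.139 − 1/0.152)/(4πk) = 0.6153/(4π·391) = 1.252×10^-4 K/W
  R_conv,out = 1/(4πr²h) = 1/(4π·0.235²·16.4) = 0.08786 K/W
R_fibreglass batt = ΣR − ΣR_known = 5.372 − 0.08799 = 5.284 K/W
(1/r₁−1/r₂)/(4πk) = 5.284 ⇒ k = 2.324/(4π·5.284) = 0.0350 W/m·K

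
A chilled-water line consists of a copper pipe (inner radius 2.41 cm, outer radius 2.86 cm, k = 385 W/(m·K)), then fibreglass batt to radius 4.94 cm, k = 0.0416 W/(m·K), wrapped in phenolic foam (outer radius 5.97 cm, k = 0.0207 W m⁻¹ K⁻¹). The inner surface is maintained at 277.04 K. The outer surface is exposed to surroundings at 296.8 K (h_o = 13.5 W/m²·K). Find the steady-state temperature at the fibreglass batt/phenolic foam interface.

T = 288.1 K

Resistance network (inner→outer):
  R'_copper = ln(0.0286/0.0241)/(2πk) = 0.1712/(2π·385) = 7.077×10^-5 m·K/W
  R'_fibreglass batt = ln(0.0494/0.0286)/(2πk) = 0.5465/(2π·0.0416) = 2.091 m·K/W
  R'_phenolic foam = ln(0.0597/0.0494)/(2πk) = 0.1894/(2π·0.0207) = 1.456 m·K/W
  R'_conv,out = 1/(2πr h) = 1/(2π·0.0597·13.5) = 0.1975 m·K/W
ΣR = 7.077×10^-5 + 2.091 + 1.456 + 0.1975 = 3.745 m·K/W
Q' = ΔT/ΣR = (277.04 K − 296.8 K)/3.745 = -5.276 W/m
From the inner boundary to the fibreglass batt/phenolic foam interface, ΣR_partial = 2.091 m·K/W.
T_interface = T_in − Q'·ΣR_partial = 277.04 K − (-5.276)(2.091) = 288.1 K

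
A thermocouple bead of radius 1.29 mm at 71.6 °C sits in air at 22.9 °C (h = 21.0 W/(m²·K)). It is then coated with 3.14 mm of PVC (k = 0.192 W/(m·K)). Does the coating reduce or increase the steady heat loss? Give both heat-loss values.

Critical radius for a sphere: r_cr = 2k/h = 0.0183 m = 1.83 cm.
Outer radius after coating: r₂ = 0.00129 + 0.00314 = 0.00443 m.
Since r₁ < r_cr and r₂ ≤ r_cr, the coating moves toward the maximum at r_cr — heat loss rises.
Bare: R = 1/(4πr₁²h) = 2277 K/W; Q = 48.7/2277 = 0.0214 W.
Coated: R = R_cond + R_conv = 420.8 K/W; Q = 48.7/420.8 = 0.116 W.

increases: 0.0214 → 0.116 W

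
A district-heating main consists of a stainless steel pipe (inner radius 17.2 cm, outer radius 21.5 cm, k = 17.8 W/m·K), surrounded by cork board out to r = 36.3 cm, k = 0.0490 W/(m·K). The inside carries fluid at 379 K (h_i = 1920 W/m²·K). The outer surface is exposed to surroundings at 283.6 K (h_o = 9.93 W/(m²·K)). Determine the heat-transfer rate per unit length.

Series thermal resistances, inner to outer:
  R'_conv,in = 1/(2πr h) = 1/(2π·0.172·1920) = 4.819×10^-4 m·K/W
  R'_stainless steel = ln(0.215/0.172)/(2πk) = 0.2231/(2π·17.8) = 0.001995 m·K/W
  R'_cork board = ln(0.363/0.215)/(2πk) = 0.5238/(2π·0.0490) = 1.701 m·K/W
  R'_conv,out = 1/(2πr h) = 1/(2π·0.363·9.93) = 0.04415 m·K/W
ΣR = 4.819×10^-4 + 0.001995 + 1.701 + 0.04415 = 1.748 m·K/W
Q' = ΔT/ΣR = (379 K − 283.6 K)/1.748 = 54.6 W/m

Q' = 54.6 W/m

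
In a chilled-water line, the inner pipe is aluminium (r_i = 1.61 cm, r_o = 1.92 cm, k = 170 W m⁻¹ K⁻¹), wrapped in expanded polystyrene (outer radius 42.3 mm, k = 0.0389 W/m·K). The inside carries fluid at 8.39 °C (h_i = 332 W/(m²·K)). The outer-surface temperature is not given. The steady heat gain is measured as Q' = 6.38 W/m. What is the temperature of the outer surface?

Sum the resistances:
  R'_conv,in = 1/(2πr h) = 1/(2π·0.0161·332) = 0.02978 m·K/W
  R'_aluminium = ln(0.0192/0.0161)/(2πk) = 0.1761/(2π·170) = 1.649×10^-4 m·K/W
  R'_expanded polystyrene = ln(0.0423/0.0192)/(2πk) = 0.7899/(2π·0.0389) = 3.232 m·K/W
ΣR = 3.262 m·K/W
ΔT = Q'·ΣR = 6.38 × 3.262 = 20.81 K
Heat flows inward, so T_out = T_in + ΔT = 8.39 + 20.81 = 29.2 °C

T_out = 29.2 °C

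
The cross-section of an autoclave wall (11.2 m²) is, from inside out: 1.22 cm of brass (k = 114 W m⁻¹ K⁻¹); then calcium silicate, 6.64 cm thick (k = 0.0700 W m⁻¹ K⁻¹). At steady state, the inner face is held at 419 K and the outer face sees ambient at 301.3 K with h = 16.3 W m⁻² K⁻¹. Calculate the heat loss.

Resistance network (inner→outer):
  R_brass = L/(kA) = 0.0122/(114·11.2) = 9.555×10^-6 K/W
  R_calcium silicate = L/(kA) = 0.0664/(0.0700·11.2) = 0.08469 K/W
  R_conv,out = 1/(hA) = 1/(16.3·11.2) = 0.005478 K/W
ΣR = 9.555×10^-6 + 0.08469 + 0.005478 = 0.09018 K/W
Q = ΔT/ΣR = (419 K − 301.3 K)/0.09018 = 1310 W

Q = 1310 W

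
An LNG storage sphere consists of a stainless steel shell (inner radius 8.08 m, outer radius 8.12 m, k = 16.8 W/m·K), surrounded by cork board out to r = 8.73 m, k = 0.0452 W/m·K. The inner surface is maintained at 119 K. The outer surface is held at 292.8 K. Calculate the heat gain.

Q = 11500 W

Treat each layer as a resistance in series:
  R_stainless steel = (1/8.08 − 1/8.12)/(4πk) = 6.097×10^-4/(4π·16.8) = 2.888×10^-6 K/W
  R_cork board = (1/8.12 − 1/8.73)/(4πk) = 0.008605/(4π·0.0452) = 0.01515 K/W
ΣR = 2.888×10^-6 + 0.01515 = 0.01515 K/W
Q = ΔT/ΣR = (119 K − 292.8 K)/0.01515 = -11500 W
(Negative Q ⇒ heat flows inward; heat gain = 11500 W.)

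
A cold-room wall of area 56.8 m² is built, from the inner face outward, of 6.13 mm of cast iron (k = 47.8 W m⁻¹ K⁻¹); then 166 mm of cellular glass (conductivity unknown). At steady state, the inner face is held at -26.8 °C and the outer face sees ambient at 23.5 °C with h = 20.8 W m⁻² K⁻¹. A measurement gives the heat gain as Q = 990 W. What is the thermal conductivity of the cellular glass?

ΣR = ΔT/Q = |-26.8 − 23.5|/990 = 0.05081 K/W
Known resistances:
  R_cast iron = L/(kA) = 0.00613/(47.8·56.8) = 2.258×10^-6 K/W
  R_conv,out = 1/(hA) = 1/(20.8·56.8) = 8.464×10^-4 K/W
R_cellular glass = ΣR − ΣR_known = 0.05081 − 8.487×10^-4 = 0.04996 K/W
L/(kA) = 0.04996 ⇒ k = 0.166/(0.04996·56.8) = 0.0585 W/m·K

k = 0.0585 W/m·K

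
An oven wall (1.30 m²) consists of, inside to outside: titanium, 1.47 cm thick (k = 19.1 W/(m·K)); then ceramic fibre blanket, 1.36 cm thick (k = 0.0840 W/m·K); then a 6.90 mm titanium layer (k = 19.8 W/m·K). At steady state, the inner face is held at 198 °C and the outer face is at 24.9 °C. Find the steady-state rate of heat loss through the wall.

Treat each layer as a resistance in series:
  R_titanium = L/(kA) = 0.0147/(19.1·1.30) = 5.920×10^-4 K/W
  R_ceramic fibre blanket = L/(kA) = 0.0136/(0.0840·1.30) = 0.1245 K/W
  R_titanium = L/(kA) = 0.00690/(19.8·1.30) = 2.681×10^-4 K/W
ΣR = 5.920×10^-4 + 0.1245 + 2.681×10^-4 = 0.1254 K/W
Q = ΔT/ΣR = (198 °C − 24.9 °C)/0.1254 = 1380 W

Q = 1380 W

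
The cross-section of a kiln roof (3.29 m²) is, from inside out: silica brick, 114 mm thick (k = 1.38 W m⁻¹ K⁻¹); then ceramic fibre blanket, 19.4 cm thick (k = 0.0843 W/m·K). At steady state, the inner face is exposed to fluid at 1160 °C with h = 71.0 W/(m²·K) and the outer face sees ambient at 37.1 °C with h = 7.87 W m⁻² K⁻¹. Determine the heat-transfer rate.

Q = 1460 W

Treat each layer as a resistance in series:
  R_conv,in = 1/(hA) = 1/(71.0·3.29) = 0.004281 K/W
  R_silica brick = L/(kA) = 0.114/(1.38·3.29) = 0.02511 K/W
  R_ceramic fibre blanket = L/(kA) = 0.194/(0.0843·3.29) = 0.6995 K/W
  R_conv,out = 1/(hA) = 1/(7.87·3.29) = 0.03862 K/W
ΣR = 0.004281 + 0.02511 + 0.6995 + 0.03862 = 0.7675 K/W
Q = ΔT/ΣR = (1160 °C − 37.1 °C)/0.7675 = 1460 W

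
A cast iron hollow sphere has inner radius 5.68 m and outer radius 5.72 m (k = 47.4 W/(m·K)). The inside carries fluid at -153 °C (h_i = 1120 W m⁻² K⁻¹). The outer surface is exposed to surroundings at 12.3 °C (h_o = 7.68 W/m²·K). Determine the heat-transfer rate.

Series thermal resistances, inner to outer:
  R_conv,in = 1/(4πr²h) = 1/(4π·5.68²·1120) = 2.202×10^-6 K/W
  R_cast iron = (1/5.68 − 1/5.72)/(4πk) = 0.001231/(4π·47.4) = 2.067×10^-6 K/W
  R_conv,out = 1/(4πr²h) = 1/(4π·5.72²·7.68) = 3.167×10^-4 K/W
ΣR = 2.202×10^-6 + 2.067×10^-6 + 3.167×10^-4 = 3.210×10^-4 K/W
Q = ΔT/ΣR = (-153 °C − 12.3 °C)/3.210×10^-4 = -5.15×10^5 W
(Negative Q ⇒ heat flows inward; heat gain = 5.15×10^5 W.)

Q = 515 kW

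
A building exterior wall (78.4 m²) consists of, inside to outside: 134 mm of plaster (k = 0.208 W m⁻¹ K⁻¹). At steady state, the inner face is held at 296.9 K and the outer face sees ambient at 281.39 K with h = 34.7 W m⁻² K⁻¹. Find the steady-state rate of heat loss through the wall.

Resistance network (inner→outer):
  R_plaster = L/(kA) = 0.134/(0.208·78.4) = 0.008217 K/W
  R_conv,out = 1/(hA) = 1/(34.7·78.4) = 3.676×10^-4 K/W
ΣR = 0.008217 + 3.676×10^-4 = 0.008585 K/W
Q = ΔT/ΣR = (296.9 K − 281.39 K)/0.008585 = 1810 W

Q = 1810 W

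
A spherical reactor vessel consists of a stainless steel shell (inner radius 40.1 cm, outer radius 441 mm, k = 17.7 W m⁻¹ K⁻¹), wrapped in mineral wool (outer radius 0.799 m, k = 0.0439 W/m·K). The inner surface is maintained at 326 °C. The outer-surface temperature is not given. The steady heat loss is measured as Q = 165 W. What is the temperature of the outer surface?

Series resistances:
  R_stainless steel = (1/0.401 − 1/0.441)/(4πk) = 0.2262/(4π·17.7) = 0.001017 K/W
  R_mineral wool = (1/0.441 − 1/0.799)/(4πk) = 1.016/(4π·0.0439) = 1.842 K/W
ΣR = 1.843 K/W
ΔT = Q·ΣR = 165 × 1.843 = 304.1 K
Heat flows outward, so T_out = T_in − ΔT = 326 − 304.1 = 21.9 °C

T_out = 21.9 °C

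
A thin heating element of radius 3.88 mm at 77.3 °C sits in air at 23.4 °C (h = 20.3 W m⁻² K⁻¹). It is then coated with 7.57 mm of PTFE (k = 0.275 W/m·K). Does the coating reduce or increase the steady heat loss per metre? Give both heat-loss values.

increases: 26.7 → 41.1 W/m

Critical radius for a cylinder: r_cr = k/h = 0.0135 m = 1.35 cm.
Outer radius after coating: r₂ = 0.00388 + 0.00757 = 0.01145 m.
Since r₁ < r_cr and r₂ ≤ r_cr, the coating moves toward the maximum at r_cr — heat loss rises.
Bare: R = 1/(2πr₁h) = 2.021 m·K/W; Q = 53.9/2.021 = 26.7 W/m.
Coated: R = R_cond + R_conv = 1.311 m·K/W; Q = 53.9/1.311 = 41.1 W/m.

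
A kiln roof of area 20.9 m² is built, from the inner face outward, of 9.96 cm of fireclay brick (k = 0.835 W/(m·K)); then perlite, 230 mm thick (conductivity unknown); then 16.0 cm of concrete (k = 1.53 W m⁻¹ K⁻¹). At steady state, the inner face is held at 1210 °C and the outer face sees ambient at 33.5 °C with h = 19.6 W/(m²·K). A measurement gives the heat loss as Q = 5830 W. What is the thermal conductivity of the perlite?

k = 0.0583 W/m·K

ΣR = ΔT/Q = |1210 − 33.5|/5830 = 0.2018 K/W
Known resistances:
  R_fireclay brick = L/(kA) = 0.0996/(0.835·20.9) = 0.005707 K/W
  R_concrete = L/(kA) = 0.160/(1.53·20.9) = 0.005004 K/W
  R_conv,out = 1/(hA) = 1/(19.6·20.9) = 0.002441 K/W
R_perlite = ΣR − ΣR_known = 0.2018 − 0.01315 = 0.1887 K/W
L/(kA) = 0.1887 ⇒ k = 0.230/(0.1887·20.9) = 0.0583 W/m·K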